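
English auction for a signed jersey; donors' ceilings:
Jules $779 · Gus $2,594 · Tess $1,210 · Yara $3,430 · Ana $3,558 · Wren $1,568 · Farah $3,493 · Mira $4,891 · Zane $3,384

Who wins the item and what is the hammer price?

Mira wins at $3,558

Limits ranked: 4,891 (Mira) > 3,558 (Ana) > 3,493 (Farah) > 3,430 (Yara) > 3,384 (Zane) > 2,594 (Gus) > …
Once the price passes $3,558, only Mira is left; the hammer falls at Ana's limit of $3,558.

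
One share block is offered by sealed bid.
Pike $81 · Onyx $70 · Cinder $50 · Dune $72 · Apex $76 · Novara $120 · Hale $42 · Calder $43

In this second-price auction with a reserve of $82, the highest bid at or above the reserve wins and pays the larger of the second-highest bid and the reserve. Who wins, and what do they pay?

Bids ranked: 120 (Novara) > 81 (Pike) > 76 (Apex) > 72 (Dune) > 70 (Onyx) > 50 (Cinder) > …
Highest eligible bid: Novara at $120.
Second-highest bid $81 is below the reserve $82, so the reserve binds → payment $82.

Novara pays $82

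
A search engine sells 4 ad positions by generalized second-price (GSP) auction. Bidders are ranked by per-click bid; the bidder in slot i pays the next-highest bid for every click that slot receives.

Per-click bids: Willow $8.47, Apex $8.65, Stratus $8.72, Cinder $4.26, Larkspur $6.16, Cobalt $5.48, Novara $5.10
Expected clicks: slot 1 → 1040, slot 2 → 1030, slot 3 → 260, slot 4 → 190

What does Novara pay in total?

Novara pays $0.00

Sorting advertisers: $8.72 (Stratus) > $8.65 (Apex) > $8.47 (Willow) > $6.16 (Larkspur) > $5.48 (Cobalt) > …
Novara ranks below slot 4 → no slot, pays nothing.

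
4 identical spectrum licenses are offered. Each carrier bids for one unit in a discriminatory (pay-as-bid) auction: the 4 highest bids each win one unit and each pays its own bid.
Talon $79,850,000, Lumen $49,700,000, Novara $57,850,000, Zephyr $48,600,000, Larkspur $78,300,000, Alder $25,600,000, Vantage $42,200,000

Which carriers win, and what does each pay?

Ordering the bids: 79,850,000 (Talon), 78,300,000 (Larkspur), 57,850,000 (Novara), 49,700,000 (Lumen), 48,600,000 (Zephyr), 42,200,000 (Vantage), …
Winners (4 units): Talon, Larkspur, Novara, Lumen.
Each winner pays its own bid: Talon $79,850,000, Larkspur $78,300,000, Novara $57,850,000, Lumen $49,700,000.

Talon $79,850,000, Larkspur $78,300,000, Novara $57,850,000, Lumen $49,700,000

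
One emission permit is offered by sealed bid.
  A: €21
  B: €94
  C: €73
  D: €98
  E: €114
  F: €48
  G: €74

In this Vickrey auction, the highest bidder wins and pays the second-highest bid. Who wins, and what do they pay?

E pays €98

Bids in order: 114 (E) > 98 (D) > 94 (B) > 74 (G) > 73 (C) > 48 (F) > …
Second-price: E pays D's bid of €98.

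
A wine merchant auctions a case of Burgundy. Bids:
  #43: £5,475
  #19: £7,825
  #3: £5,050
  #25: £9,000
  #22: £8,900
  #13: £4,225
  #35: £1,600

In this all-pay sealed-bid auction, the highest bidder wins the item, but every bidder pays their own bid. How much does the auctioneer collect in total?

Total revenue: £42,075

Sorting bids: 9,000 (#25) > 8,900 (#22) > 7,825 (#19) > 5,475 (#43) > 5,050 (#3) > 4,225 (#13) > …
#25 wins with the top bid; all bids are sunk regardless.
Every bidder forfeits their bid regardless of winning.
Revenue = 5,475 + 7,825 + 5,050 + 9,000 + 8,900 + 4,225 + 1,600 = £42,075.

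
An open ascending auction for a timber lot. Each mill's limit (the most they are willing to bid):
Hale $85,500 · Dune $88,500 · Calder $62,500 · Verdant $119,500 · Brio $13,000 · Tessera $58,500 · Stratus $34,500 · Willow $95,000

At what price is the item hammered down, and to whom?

Verdant wins at $95,000

Limits in order: 119,500 (Verdant) > 95,000 (Willow) > 88,500 (Dune) > 85,500 (Hale) > 62,500 (Calder) > 58,500 (Tessera) > …
Willow is the last rival to drop out, at $95,000; Verdant remains and wins at that price.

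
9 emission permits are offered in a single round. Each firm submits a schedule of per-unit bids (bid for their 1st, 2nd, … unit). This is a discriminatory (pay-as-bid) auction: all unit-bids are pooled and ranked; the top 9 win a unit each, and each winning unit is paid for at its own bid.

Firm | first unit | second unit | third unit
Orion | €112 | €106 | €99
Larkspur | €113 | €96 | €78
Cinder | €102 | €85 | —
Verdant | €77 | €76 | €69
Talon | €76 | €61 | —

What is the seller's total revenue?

Total revenue: €868

Merging the schedules and taking the best 9: 113 (Larkspur-1), 112 (Orion-1), 106 (Orion-2), 102 (Cinder-1), 99 (Orion-3), 96 (Larkspur-2), 85 (Cinder-2), 78 (Larkspur-3), 77 (Verdant-1)
Next rejected bid: €76 (not a price — pay-as-bid).
Each winning unit pays its own bid.
Revenue = 113 + 112 + 106 + 102 + 99 + 96 + 85 + 78 + 77 = €868.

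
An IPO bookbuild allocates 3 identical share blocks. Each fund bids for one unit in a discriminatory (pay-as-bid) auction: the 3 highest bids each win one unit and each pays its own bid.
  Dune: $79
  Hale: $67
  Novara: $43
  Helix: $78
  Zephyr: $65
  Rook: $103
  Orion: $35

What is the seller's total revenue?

Total revenue: $260

Sorting: 103 (Rook), 79 (Dune), 78 (Helix), 67 (Hale), 65 (Zephyr), …
Top 3: Rook, Dune, Helix.
Total revenue = 103 + 79 + 78 = $260.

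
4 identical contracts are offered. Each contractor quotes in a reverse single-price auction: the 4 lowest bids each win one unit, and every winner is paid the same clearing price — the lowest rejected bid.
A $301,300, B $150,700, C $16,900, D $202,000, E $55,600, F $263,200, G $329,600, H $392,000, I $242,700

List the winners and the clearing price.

C, E, B, D; each is paid $242,700

Sorting: 16,900 (C), 55,600 (E), 150,700 (B), 202,000 (D), 242,700 (I), 263,200 (F), …
The 4 lowest are C, E, B, D.
Clearing price = lowest rejected bid = $242,700.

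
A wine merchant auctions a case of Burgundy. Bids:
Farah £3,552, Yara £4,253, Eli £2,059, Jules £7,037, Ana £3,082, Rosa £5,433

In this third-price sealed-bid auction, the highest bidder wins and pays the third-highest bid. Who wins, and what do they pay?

Rule: the highest bidder wins and pays the third-highest bid.
Sorting bids: 7,037 (Jules) > 5,433 (Rosa) > 4,253 (Yara) > 3,552 (Farah) > 3,082 (Ana) > 2,059 (Eli)
Jules is highest; pays the third-highest bid, £4,253.

Jules pays £4,253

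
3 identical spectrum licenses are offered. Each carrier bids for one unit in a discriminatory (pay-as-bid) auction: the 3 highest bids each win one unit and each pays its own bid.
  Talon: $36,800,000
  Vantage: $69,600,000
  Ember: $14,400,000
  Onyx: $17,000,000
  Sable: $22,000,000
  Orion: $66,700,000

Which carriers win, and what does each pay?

Bids ranked high→low: 69,600,000 (Vantage), 66,700,000 (Orion), 36,800,000 (Talon), 22,000,000 (Sable), 17,000,000 (Onyx), …
Winners (3 units): Vantage, Orion, Talon.
Each winner pays its own bid: Vantage $69,600,000, Orion $66,700,000, Talon $36,800,000.

Vantage $69,600,000, Orion $66,700,000, Talon $36,800,000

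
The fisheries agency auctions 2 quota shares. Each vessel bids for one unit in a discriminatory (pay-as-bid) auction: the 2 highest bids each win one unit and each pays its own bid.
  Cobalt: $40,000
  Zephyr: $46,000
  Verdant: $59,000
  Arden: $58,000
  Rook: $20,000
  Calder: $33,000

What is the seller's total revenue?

Bids ranked high→low: 59,000 (Verdant), 58,000 (Arden), 46,000 (Zephyr), 40,000 (Cobalt), …
Top 2: Verdant, Arden.
Total revenue = 59,000 + 58,000 = $117,000.

Total revenue: $117,000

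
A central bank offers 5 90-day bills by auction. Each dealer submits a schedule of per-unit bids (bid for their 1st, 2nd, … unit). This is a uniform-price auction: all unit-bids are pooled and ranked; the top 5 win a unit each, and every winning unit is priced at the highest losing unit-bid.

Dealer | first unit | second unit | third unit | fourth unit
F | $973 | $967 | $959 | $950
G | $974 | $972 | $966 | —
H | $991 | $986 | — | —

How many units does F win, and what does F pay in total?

All unit-bids, highest first — top 5: 991 (H-1), 986 (H-2), 974 (G-1), 973 (F-1), 972 (G-2)
Highest rejected unit-bid = $967.
F wins 1 unit(s) at $967 each.

F: 1 unit, pays $967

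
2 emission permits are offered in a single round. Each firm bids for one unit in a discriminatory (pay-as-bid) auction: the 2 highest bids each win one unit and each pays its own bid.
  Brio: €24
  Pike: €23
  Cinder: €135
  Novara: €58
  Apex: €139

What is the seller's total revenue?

Total revenue: €274

Bids ranked high→low: 139 (Apex), 135 (Cinder), 58 (Novara), 24 (Brio), …
Top 2: Apex, Cinder.
Total revenue = 139 + 135 = €274.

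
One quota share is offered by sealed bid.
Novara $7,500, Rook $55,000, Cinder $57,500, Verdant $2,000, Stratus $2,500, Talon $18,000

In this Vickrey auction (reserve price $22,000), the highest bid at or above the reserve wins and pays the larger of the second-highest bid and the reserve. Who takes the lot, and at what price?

Cinder pays $55,000

Rule: the highest bid at or above the reserve wins and pays the larger of the second-highest bid and the reserve.
Sorting bids: 57,500 (Cinder) > 55,000 (Rook) > 18,000 (Talon) > 7,500 (Novara) > 2,500 (Stratus) > 2,000 (Verdant)
Highest eligible bid: Cinder at $57,500.
Second-highest bid $55,000 exceeds the reserve $22,000 → payment $55,000.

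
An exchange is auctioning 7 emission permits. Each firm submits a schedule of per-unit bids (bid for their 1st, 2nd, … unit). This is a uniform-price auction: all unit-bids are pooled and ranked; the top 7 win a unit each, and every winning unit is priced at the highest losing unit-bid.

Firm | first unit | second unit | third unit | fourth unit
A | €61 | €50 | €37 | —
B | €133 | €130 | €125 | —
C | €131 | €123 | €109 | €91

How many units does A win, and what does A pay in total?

A: 0 units, pays €0

Pooled unit-bids ranked (top 7): 133 (B-1), 131 (C-1), 130 (B-2), 125 (B-3), 123 (C-2), 109 (C-3), 91 (C-4)
First bid not allocated: €61.
A wins 0 unit(s) at €61 each.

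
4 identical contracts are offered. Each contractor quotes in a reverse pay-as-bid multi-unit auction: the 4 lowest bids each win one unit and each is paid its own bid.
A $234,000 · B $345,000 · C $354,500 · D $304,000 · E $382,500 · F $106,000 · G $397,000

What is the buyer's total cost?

Total cost: $989,000

Sorting: 106,000 (F), 234,000 (A), 304,000 (D), 345,000 (B), 354,500 (C), 382,500 (E), …
Lowest 4: F, A, D, B.
Total cost = 106,000 + 234,000 + 304,000 + 345,000 = $989,000.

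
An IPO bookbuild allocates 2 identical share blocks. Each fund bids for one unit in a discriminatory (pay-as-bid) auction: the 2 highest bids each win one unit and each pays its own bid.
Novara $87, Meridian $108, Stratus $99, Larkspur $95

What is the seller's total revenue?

Bids ranked high→low: 108 (Meridian), 99 (Stratus), 95 (Larkspur), 87 (Novara)
Top 2: Meridian, Stratus.
Total revenue = 108 + 99 = $207.

Total revenue: $207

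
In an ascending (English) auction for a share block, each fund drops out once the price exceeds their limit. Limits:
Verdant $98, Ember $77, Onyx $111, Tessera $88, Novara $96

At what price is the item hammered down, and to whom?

Onyx wins at $98

Limits in order: 111 (Onyx) > 98 (Verdant) > 96 (Novara) > 88 (Tessera) > 77 (Ember)
Once the price passes $98, only Onyx is left; the hammer falls at Verdant's limit of $98.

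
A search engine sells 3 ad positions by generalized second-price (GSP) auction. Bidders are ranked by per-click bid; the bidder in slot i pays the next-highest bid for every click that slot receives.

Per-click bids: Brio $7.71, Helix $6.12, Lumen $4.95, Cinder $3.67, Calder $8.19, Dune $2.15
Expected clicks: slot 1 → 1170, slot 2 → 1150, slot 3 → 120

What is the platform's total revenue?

Total revenue: $16652.70

Ranked by bid: $8.19 (Calder) > $7.71 (Brio) > $6.12 (Helix) > $4.95 (Lumen) > …
Slot 1: Calder pays $7.71 × 1170 = $9020.70
Slot 2: Brio pays $6.12 × 1150 = $7038.00
Slot 3: Helix pays $4.95 × 120 = $594.00
Total = $16652.70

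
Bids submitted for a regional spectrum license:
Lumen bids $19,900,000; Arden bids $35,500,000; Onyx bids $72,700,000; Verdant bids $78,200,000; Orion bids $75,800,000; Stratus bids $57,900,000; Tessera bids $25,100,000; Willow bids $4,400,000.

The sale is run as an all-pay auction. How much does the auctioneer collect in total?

Total revenue: $369,500,000

All-pay auction: the highest bidder wins the item, but every bidder pays their own bid.
Bids in order: 78,200,000 (Verdant) > 75,800,000 (Orion) > 72,700,000 (Onyx) > 57,900,000 (Stratus) > 35,500,000 (Arden) > 25,100,000 (Tessera) > …
Every bidder forfeits their bid regardless of winning.
Revenue = 19,900,000 + 35,500,000 + 72,700,000 + 78,200,000 + 75,800,000 + 57,900,000 + 25,100,000 + 4,400,000 = $369,500,000.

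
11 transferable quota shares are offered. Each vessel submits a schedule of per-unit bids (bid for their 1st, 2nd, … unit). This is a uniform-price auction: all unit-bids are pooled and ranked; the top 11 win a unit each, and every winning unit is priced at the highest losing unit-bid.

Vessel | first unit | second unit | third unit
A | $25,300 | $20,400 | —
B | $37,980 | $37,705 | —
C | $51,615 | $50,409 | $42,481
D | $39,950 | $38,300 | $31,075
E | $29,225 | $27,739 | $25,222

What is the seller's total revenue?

Total revenue: $277,442

All unit-bids, highest first — top 11: 51,615 (C-1), 50,409 (C-2), 42,481 (C-3), 39,950 (D-1), 38,300 (D-2), 37,980 (B-1), 37,705 (B-2), 31,075 (D-3), 29,225 (E-1), 27,739 (E-2), 25,300 (A-1)
The (k+1)-th unit-bid is $25,222.
Allocation: A 1, B 2, C 3, D 3, E 2. Every unit priced at $25,222.
Revenue = 11 × 25,222 = $277,442.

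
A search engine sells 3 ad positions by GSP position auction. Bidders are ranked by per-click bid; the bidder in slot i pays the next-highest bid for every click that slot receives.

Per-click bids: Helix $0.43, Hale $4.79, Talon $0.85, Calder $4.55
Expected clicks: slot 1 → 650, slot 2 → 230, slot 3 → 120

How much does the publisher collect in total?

Total revenue: $3204.60

Ranked by bid: $4.79 (Hale) > $4.55 (Calder) > $0.85 (Talon) > $0.43 (Helix)
Slot 1: Hale pays $4.55 × 650 = $2957.50
Slot 2: Calder pays $0.85 × 230 = $195.50
Slot 3: Talon pays $0.43 × 120 = $51.60
Total = $3204.60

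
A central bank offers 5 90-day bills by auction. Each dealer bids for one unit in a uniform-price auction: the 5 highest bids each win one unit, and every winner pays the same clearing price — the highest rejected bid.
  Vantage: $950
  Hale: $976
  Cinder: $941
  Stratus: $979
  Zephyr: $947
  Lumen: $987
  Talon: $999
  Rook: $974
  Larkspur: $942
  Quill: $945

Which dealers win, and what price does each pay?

Bids ranked high→low: 999 (Talon), 987 (Lumen), 979 (Stratus), 976 (Hale), 974 (Rook), 950 (Vantage), 947 (Zephyr), …
Winners (5 units): Talon, Lumen, Stratus, Hale, Rook.
Highest unsuccessful bid: $950 → clearing price.

Talon, Lumen, Stratus, Hale, Rook; each pays $950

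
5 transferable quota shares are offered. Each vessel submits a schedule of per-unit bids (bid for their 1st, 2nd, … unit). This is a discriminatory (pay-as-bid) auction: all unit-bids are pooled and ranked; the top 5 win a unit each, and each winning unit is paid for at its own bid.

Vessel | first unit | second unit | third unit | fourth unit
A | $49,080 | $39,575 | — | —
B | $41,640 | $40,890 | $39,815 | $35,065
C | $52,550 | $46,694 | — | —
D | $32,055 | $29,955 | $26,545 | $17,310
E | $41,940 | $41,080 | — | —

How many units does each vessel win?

A 1, B 1, C 2, E 1

Merging the schedules and taking the best 5: 52,550 (C-1), 49,080 (A-1), 46,694 (C-2), 41,940 (E-1), 41,640 (B-1)
Next rejected bid: $41,080 (not a price — pay-as-bid).
Allocation: A 1, B 1, C 2, E 1.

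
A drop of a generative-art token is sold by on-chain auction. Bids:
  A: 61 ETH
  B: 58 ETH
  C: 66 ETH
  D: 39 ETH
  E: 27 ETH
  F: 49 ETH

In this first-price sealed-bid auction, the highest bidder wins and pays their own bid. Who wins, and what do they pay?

C pays 66 ETH

Bids in order: 66 (C) > 61 (A) > 58 (B) > 49 (F) > 39 (D) > 27 (E)
First-price: C pays what they bid, 66 ETH.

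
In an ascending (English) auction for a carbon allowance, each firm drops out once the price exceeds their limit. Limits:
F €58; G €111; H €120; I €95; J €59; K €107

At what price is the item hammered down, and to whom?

Limits ranked: 120 (H) > 111 (G) > 107 (K) > 95 (I) > 59 (J) > 58 (F)
Once the price passes €111, only H is left; the hammer falls at G's limit of €111.

H wins at €111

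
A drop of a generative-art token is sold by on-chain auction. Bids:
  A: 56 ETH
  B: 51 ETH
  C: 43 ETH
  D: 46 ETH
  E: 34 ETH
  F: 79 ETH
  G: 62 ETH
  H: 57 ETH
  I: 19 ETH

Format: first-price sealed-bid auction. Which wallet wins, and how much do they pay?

F pays 79 ETH

First-price sealed-bid auction: the highest bidder wins and pays their own bid.
Bids ranked: 79 (F) > 62 (G) > 57 (H) > 56 (A) > 51 (B) > 46 (D) > …
First-price: F pays what they bid, 79 ETH.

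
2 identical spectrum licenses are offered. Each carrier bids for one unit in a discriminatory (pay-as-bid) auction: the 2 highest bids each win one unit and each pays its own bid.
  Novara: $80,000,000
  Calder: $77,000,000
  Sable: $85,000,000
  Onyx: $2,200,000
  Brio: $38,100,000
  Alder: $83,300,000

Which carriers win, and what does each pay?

Sorting: 85,000,000 (Sable), 83,300,000 (Alder), 80,000,000 (Novara), 77,000,000 (Calder), …
Top 2: Sable, Alder.
Each winner pays its own bid: Sable $85,000,000, Alder $83,300,000.

Sable $85,000,000, Alder $83,300,000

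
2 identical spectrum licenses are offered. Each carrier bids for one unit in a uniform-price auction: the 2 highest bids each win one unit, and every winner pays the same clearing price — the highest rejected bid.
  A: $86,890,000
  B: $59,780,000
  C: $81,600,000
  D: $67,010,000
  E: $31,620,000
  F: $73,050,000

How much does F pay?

F pays $0

Ordering the bids: 86,890,000 (A), 81,600,000 (C), 73,050,000 (F), 67,010,000 (D), …
Top 2: A, C.
Highest unsuccessful bid: $73,050,000 → clearing price.
F does not win → pays $0.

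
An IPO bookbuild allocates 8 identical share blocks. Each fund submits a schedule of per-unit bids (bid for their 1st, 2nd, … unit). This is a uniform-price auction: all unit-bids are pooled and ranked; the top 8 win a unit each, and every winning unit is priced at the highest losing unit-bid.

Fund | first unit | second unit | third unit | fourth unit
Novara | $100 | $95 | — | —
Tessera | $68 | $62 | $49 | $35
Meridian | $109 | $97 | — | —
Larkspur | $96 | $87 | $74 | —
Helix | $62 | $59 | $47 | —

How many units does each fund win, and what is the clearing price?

All unit-bids, highest first — top 8: 109 (Meridian-1), 100 (Novara-1), 97 (Meridian-2), 96 (Larkspur-1), 95 (Novara-2), 87 (Larkspur-2), 74 (Larkspur-3), 68 (Tessera-1)
Highest rejected unit-bid = $62.
Allocation: Larkspur 3, Meridian 2, Novara 2, Tessera 1.

Larkspur 3, Meridian 2, Novara 2, Tessera 1; clearing price $62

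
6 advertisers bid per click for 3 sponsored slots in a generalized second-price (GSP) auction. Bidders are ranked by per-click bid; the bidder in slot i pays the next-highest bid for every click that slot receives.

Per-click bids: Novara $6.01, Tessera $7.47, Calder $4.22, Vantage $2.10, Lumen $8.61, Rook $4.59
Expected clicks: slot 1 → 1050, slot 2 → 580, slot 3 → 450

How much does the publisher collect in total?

Per-click bids in order: $8.61 (Lumen) > $7.47 (Tessera) > $6.01 (Novara) > $4.59 (Rook) > …
Slot 1: Lumen pays $7.47 × 1050 = $7843.50
Slot 2: Tessera pays $6.01 × 580 = $3485.80
Slot 3: Novara pays $4.59 × 450 = $2065.50
Total = $13394.80

Total revenue: $13394.80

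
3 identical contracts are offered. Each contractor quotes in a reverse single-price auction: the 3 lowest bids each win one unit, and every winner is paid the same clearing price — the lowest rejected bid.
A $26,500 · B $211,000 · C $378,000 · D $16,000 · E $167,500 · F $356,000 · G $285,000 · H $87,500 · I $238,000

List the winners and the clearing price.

Sorting: 16,000 (D), 26,500 (A), 87,500 (H), 167,500 (E), 211,000 (B), …
Winners (3 units): D, A, H.
Lowest unsuccessful bid: $167,500 → clearing price.

D, A, H; each is paid $167,500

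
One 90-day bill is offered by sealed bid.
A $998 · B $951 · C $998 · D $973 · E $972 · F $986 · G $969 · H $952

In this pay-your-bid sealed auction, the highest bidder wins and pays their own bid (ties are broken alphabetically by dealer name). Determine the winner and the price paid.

Pay-your-bid sealed auction: the highest bidder wins and pays their own bid.
Sorting bids: 998 (A) > 998 (C) > 986 (F) > 973 (D) > 972 (E) > 969 (G) > …
A and C tie at $998; tie-break gives it to A.
First-price: A pays what they bid, $998.

A pays $998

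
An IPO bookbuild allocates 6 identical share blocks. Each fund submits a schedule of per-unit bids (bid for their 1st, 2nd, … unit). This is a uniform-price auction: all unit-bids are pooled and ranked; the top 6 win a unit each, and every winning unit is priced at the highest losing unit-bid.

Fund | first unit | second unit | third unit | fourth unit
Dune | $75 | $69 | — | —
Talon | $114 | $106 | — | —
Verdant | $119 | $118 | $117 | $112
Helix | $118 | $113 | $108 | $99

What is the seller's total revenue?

Total revenue: $672

Merging the schedules and taking the best 6: 119 (Verdant-1), 118 (Verdant-2), 118 (Helix-1), 117 (Verdant-3), 114 (Talon-1), 113 (Helix-2)
First bid not allocated: $112.
Allocation: Helix 2, Talon 1, Verdant 3. Every unit priced at $112.
Revenue = 6 × 112 = $672.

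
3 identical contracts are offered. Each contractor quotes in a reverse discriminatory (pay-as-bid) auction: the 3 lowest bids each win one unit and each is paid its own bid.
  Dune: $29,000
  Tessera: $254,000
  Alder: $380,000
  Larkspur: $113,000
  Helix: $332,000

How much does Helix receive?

Bids ranked low→high: 29,000 (Dune), 113,000 (Larkspur), 254,000 (Tessera), 332,000 (Helix), 380,000 (Alder)
Winners (3 units): Dune, Larkspur, Tessera.
Helix does not win → $0.

Helix is paid $0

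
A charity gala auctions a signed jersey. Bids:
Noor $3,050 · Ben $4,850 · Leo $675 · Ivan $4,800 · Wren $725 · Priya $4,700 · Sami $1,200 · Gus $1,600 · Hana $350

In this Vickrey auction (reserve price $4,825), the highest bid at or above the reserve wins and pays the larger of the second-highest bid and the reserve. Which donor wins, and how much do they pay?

Bids in order: 4,850 (Ben) > 4,800 (Ivan) > 4,700 (Priya) > 3,050 (Noor) > 1,600 (Gus) > 1,200 (Sami) > …
Highest eligible bid: Ben at $4,850.
max(second-highest $4,800, reserve $4,825) = $4,825.

Ben pays $4,825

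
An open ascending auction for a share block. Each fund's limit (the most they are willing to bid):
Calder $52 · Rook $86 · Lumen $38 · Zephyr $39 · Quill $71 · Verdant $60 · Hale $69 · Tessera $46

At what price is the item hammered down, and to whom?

Open ascending-bid auction: the price rises until one bidder remains; the winner pays the price at which the last rival dropped out.
Limits ranked: 86 (Rook) > 71 (Quill) > 69 (Hale) > 60 (Verdant) > 52 (Calder) > 46 (Tessera) > …
Once the price passes $71, only Rook is left; the hammer falls at Quill's limit of $71.

Rook wins at $71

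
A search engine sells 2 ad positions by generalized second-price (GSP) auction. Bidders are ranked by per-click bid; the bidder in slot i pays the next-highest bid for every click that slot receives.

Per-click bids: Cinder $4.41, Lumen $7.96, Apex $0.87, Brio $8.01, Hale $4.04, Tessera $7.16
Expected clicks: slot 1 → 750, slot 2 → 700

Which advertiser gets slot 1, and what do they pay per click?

Brio; $7.96 per click

Sorting advertisers: $8.01 (Brio) > $7.96 (Lumen) > $7.16 (Tessera) > …
Slot 1 goes to the first-ranked bidder, Brio, who pays the next bid down: $7.96/click.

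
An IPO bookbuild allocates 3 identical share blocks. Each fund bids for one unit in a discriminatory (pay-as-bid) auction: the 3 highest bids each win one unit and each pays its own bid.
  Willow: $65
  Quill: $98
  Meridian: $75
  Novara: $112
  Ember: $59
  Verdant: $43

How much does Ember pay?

Ember pays $0

Bids ranked high→low: 112 (Novara), 98 (Quill), 75 (Meridian), 65 (Willow), 59 (Ember), …
The 3 highest are Novara, Quill, Meridian.
Ember does not win → $0.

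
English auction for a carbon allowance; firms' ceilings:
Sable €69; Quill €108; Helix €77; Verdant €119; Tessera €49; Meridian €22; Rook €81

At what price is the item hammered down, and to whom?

Verdant wins at €108

Limits ranked: 119 (Verdant) > 108 (Quill) > 81 (Rook) > 77 (Helix) > 69 (Sable) > 49 (Tessera) > …
Bidding ends when Quill exits at €108; Verdant takes it.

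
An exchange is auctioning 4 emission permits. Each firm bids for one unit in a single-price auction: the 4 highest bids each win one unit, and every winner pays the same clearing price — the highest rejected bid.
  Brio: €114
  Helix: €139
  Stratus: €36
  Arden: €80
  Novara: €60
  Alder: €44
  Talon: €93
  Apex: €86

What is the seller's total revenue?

Total revenue: €320

Ordering the bids: 139 (Helix), 114 (Brio), 93 (Talon), 86 (Apex), 80 (Arden), 60 (Novara), …
The 4 highest are Helix, Brio, Talon, Apex.
First losing bid is Arden's €80, which sets the uniform price.
Total revenue = 4 × €80 = €320.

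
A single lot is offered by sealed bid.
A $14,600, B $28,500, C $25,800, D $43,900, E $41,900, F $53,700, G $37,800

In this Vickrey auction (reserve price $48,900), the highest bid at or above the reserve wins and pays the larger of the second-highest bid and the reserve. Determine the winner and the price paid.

F pays $48,900

Rule: the highest bid at or above the reserve wins and pays the larger of the second-highest bid and the reserve.
Bids ranked: 53,700 (F) > 43,900 (D) > 41,900 (E) > 37,800 (G) > 28,500 (B) > 25,800 (C) > …
F has the top bid at or above the reserve ($53,700).
Second-highest bid $43,900 is below the reserve $48,900, so the reserve binds → payment $48,900.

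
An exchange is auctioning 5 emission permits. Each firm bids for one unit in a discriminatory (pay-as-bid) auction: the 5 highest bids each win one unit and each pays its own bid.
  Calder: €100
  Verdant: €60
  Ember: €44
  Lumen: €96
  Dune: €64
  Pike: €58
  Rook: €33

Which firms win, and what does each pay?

Calder €100, Lumen €96, Dune €64, Verdant €60, Pike €58

Bids ranked high→low: 100 (Calder), 96 (Lumen), 64 (Dune), 60 (Verdant), 58 (Pike), 44 (Ember), 33 (Rook)
The 5 highest are Calder, Lumen, Dune, Verdant, Pike.
Each winner pays its own bid: Calder €100, Lumen €96, Dune €64, Verdant €60, Pike €58.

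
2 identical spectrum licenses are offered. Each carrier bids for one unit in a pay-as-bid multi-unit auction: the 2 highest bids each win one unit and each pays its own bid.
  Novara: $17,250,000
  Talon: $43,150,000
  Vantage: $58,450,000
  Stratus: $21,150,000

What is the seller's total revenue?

Total revenue: $101,600,000

Ordering the bids: 58,450,000 (Vantage), 43,150,000 (Talon), 21,150,000 (Stratus), 17,250,000 (Novara)
Top 2: Vantage, Talon.
Total revenue = 58,450,000 + 43,150,000 = $101,600,000.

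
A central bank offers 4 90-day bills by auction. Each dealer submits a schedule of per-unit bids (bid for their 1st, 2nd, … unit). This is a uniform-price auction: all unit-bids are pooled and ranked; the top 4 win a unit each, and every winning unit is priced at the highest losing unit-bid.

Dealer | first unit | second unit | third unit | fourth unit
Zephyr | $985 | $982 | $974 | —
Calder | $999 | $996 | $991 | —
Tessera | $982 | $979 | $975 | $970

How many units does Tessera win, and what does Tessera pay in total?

Tessera: 0 units, pays $0

Merging the schedules and taking the best 4: 999 (Calder-1), 996 (Calder-2), 991 (Calder-3), 985 (Zephyr-1)
Highest rejected unit-bid = $982.
Tessera wins 0 unit(s) at $982 each.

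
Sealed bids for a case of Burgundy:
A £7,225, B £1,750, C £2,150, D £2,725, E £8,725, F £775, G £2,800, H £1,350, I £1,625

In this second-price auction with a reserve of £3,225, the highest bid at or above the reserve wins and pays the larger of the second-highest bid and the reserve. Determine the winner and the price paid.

E pays £7,225

Rule: the highest bid at or above the reserve wins and pays the larger of the second-highest bid and the reserve.
Bids in order: 8,725 (E) > 7,225 (A) > 2,800 (G) > 2,725 (D) > 2,150 (C) > 1,750 (B) > …
Highest eligible bid: E at £8,725.
Second-highest bid £7,225 exceeds the reserve £3,225 → payment £7,225.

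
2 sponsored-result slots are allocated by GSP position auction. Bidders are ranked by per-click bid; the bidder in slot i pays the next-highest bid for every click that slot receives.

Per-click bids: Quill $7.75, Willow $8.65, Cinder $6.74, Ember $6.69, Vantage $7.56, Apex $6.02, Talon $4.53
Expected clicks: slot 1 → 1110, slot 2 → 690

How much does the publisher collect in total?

Total revenue: $13818.90

Per-click bids in order: $8.65 (Willow) > $7.75 (Quill) > $7.56 (Vantage) > …
Slot 1: Willow pays $7.75 × 1110 = $8602.50
Slot 2: Quill pays $7.56 × 690 = $5216.40
Total = $13818.90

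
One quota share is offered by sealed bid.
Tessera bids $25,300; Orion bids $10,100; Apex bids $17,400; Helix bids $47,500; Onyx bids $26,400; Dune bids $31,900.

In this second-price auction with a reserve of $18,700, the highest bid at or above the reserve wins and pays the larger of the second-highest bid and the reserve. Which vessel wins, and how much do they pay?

Helix pays $31,900

Bids ranked: 47,500 (Helix) > 31,900 (Dune) > 26,400 (Onyx) > 25,300 (Tessera) > 17,400 (Apex) > 10,100 (Orion)
Helix has the top bid at or above the reserve ($47,500).
max(second-highest $31,900, reserve $18,700) = $31,900; the reserve does not bind.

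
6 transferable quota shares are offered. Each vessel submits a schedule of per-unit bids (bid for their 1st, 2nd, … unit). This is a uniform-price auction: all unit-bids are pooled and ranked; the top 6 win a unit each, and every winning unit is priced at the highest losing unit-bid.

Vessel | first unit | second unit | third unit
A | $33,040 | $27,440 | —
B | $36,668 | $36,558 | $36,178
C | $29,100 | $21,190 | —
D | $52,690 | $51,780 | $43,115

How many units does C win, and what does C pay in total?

All unit-bids, highest first — top 6: 52,690 (D-1), 51,780 (D-2), 43,115 (D-3), 36,668 (B-1), 36,558 (B-2), 36,178 (B-3)
Highest rejected unit-bid = $33,040.
C wins 0 unit(s) at $33,040 each.

C: 0 units, pays $0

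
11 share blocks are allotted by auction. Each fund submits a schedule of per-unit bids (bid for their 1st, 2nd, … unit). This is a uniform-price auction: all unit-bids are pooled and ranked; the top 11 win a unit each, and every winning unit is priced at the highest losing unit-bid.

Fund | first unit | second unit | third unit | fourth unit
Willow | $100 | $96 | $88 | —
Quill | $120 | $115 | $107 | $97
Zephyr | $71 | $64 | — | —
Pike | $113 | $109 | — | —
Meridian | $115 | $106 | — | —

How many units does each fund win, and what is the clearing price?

Meridian 2, Pike 2, Quill 4, Willow 3; clearing price $71

Merging the schedules and taking the best 11: 120 (Quill-1), 115 (Quill-2), 115 (Meridian-1), 113 (Pike-1), 109 (Pike-2), 107 (Quill-3), 106 (Meridian-2), 100 (Willow-1), 97 (Quill-4), 96 (Willow-2), 88 (Willow-3)
Highest rejected unit-bid = $71.
Allocation: Meridian 2, Pike 2, Quill 4, Willow 3.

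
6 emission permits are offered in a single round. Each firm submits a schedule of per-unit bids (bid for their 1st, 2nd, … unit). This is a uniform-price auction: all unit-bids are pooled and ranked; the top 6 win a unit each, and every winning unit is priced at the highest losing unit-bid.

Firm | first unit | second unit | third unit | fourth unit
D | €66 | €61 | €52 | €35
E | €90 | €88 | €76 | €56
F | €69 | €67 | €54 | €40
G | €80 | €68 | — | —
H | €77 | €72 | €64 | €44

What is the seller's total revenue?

Total revenue: €414

All unit-bids, highest first — top 6: 90 (E-1), 88 (E-2), 80 (G-1), 77 (H-1), 76 (E-3), 72 (H-2)
First bid not allocated: €69.
Allocation: E 3, G 1, H 2. Every unit priced at €69.
Revenue = 6 × 69 = €414.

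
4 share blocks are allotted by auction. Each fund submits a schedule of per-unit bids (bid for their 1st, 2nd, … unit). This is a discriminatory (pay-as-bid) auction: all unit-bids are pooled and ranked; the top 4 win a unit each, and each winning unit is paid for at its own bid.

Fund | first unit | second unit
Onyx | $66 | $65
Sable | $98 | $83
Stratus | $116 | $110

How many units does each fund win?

Merging the schedules and taking the best 4: 116 (Stratus-1), 110 (Stratus-2), 98 (Sable-1), 83 (Sable-2)
Next rejected bid: $66 (not a price — pay-as-bid).
Allocation: Sable 2, Stratus 2.

Sable 2, Stratus 2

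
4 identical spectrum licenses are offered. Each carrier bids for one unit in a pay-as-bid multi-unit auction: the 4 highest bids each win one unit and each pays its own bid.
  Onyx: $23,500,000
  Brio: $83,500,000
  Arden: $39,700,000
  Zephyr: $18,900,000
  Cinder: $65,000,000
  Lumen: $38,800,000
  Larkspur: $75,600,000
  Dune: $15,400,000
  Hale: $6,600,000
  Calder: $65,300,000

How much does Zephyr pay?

Bids ranked high→low: 83,500,000 (Brio), 75,600,000 (Larkspur), 65,300,000 (Calder), 65,000,000 (Cinder), 39,700,000 (Arden), 38,800,000 (Lumen), …
Winners (4 units): Brio, Larkspur, Calder, Cinder.
Zephyr does not win → $0.

Zephyr pays $0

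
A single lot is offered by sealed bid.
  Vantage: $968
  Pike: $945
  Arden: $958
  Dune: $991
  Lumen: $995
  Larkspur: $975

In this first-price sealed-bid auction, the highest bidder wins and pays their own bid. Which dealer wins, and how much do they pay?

Lumen pays $995

Rule: the highest bidder wins and pays their own bid.
Bids in order: 995 (Lumen) > 991 (Dune) > 975 (Larkspur) > 968 (Vantage) > 958 (Arden) > 945 (Pike)
Lumen is highest → pays own bid, $995.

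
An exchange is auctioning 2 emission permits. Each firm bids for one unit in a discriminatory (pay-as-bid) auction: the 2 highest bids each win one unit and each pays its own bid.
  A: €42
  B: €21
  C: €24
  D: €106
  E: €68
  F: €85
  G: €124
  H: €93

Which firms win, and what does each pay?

G €124, D €106

Ordering the bids: 124 (G), 106 (D), 93 (H), 85 (F), …
Winners (2 units): G, D.
Each winner pays its own bid: G €124, D €106.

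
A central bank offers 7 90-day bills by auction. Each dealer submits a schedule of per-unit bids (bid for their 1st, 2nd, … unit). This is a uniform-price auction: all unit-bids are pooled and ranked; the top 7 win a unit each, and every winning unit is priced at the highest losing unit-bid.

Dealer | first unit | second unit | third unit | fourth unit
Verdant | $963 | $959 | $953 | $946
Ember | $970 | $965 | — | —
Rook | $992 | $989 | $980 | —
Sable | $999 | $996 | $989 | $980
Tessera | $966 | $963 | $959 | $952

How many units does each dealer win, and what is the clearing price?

Pooled unit-bids ranked (top 7): 999 (Sable-1), 996 (Sable-2), 992 (Rook-1), 989 (Rook-2), 989 (Sable-3), 980 (Rook-3), 980 (Sable-4)
First bid not allocated: $970.
Allocation: Rook 3, Sable 4.

Rook 3, Sable 4; clearing price $970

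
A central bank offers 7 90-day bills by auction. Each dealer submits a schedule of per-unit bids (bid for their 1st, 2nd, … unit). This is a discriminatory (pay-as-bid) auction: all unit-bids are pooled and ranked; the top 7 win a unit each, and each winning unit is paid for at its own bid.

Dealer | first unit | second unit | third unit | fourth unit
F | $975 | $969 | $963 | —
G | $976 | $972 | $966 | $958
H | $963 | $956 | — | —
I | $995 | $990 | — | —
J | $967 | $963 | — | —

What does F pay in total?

Pooled unit-bids ranked (top 7): 995 (I-1), 990 (I-2), 976 (G-1), 975 (F-1), 972 (G-2), 969 (F-2), 967 (J-1)
Next rejected bid: $966 (not a price — pay-as-bid).
F's winning unit-bids: 975 + 969 = $1,944.

F pays $1,944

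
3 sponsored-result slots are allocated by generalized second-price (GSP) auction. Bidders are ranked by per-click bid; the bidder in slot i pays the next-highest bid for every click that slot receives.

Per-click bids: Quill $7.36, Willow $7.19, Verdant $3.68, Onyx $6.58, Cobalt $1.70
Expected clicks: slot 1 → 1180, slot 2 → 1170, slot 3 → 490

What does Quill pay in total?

Quill pays $8484.20

Sorting advertisers: $7.36 (Quill) > $7.19 (Willow) > $6.58 (Onyx) > $3.68 (Verdant) > …
Quill holds slot 1 → pays next bid $7.19 × 1180 clicks = $8484.20.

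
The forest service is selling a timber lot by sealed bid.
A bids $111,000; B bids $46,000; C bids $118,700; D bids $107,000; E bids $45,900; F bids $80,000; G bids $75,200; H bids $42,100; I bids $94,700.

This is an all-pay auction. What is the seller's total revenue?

Bids ranked: 118,700 (C) > 111,000 (A) > 107,000 (D) > 94,700 (I) > 80,000 (F) > 75,200 (G) > …
Every bidder forfeits their bid regardless of winning.
Revenue = 111,000 + 46,000 + 118,700 + 107,000 + 45,900 + 80,000 + 75,200 + 42,100 + 94,700 = $720,600.

Total revenue: $720,600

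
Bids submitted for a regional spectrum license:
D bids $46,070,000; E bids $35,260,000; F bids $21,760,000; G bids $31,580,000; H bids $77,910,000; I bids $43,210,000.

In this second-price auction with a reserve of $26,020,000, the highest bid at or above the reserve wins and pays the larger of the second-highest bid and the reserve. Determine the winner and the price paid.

Bids in order: 77,910,000 (H) > 46,070,000 (D) > 43,210,000 (I) > 35,260,000 (E) > 31,580,000 (G) > 21,760,000 (F)
Highest eligible bid: H at $77,910,000.
max(second-highest $46,070,000, reserve $26,020,000) = $46,070,000; the reserve does not bind.

H pays $46,070,000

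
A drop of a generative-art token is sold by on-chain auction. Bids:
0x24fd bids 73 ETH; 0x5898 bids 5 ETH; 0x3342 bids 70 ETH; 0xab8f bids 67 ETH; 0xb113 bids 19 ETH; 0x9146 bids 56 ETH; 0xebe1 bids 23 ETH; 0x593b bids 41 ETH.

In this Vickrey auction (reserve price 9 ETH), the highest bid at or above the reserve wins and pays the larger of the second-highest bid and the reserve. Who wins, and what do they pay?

0x24fd pays 70 ETH

Vickrey auction (reserve price 9 ETH): the highest bid at or above the reserve wins and pays the larger of the second-highest bid and the reserve.
Bids ranked: 73 (0x24fd) > 70 (0x3342) > 67 (0xab8f) > 56 (0x9146) > 41 (0x593b) > 23 (0xebe1) > …
0x24fd has the top bid at or above the reserve (73 ETH).
Second-highest bid 70 ETH exceeds the reserve 9 ETH → payment 70 ETH.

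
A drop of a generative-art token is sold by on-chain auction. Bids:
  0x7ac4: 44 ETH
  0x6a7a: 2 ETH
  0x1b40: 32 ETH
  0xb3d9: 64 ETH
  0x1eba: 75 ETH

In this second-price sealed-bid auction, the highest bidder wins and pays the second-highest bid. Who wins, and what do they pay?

0x1eba pays 64 ETH

Sorting bids: 75 (0x1eba) > 64 (0xb3d9) > 44 (0x7ac4) > 32 (0x1b40) > 2 (0x6a7a)
Second-price: 0x1eba pays 0xb3d9's bid of 64 ETH.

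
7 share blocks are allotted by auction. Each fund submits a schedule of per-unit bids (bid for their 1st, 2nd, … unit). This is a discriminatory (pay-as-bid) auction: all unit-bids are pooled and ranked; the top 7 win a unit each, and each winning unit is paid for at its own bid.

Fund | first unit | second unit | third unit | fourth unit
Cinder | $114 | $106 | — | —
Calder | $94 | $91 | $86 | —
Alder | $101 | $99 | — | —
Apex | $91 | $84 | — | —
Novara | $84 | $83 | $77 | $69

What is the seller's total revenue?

Pooled unit-bids ranked (top 7): 114 (Cinder-1), 106 (Cinder-2), 101 (Alder-1), 99 (Alder-2), 94 (Calder-1), 91 (Calder-2), 91 (Apex-1)
Next rejected bid: $86 (not a price — pay-as-bid).
Each winning unit pays its own bid.
Revenue = 114 + 106 + 101 + 99 + 94 + 91 + 91 = $696.

Total revenue: $696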